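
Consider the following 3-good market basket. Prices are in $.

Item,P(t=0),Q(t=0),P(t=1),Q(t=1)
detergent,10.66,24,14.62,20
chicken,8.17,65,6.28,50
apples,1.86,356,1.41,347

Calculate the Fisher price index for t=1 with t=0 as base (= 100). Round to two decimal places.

86.75

Laspeyres component (base-period weights):
ΣP(t=1)Q(t=0) = 14.62×24 + 6.28×65 + 1.41×356 = 350.88 + 408.2 + 501.96 = 1261.04
ΣP(t=0)Q(t=0) = 10.66×24 + 8.17×65 + 1.86×356 = 255.84 + 531.05 + 662.16 = 1449.05
L = 1261.04 / 1449.05 × 100 = 87.0253
Paasche component (current-period weights):
ΣP(t=1)Q(t=1) = 14.62×20 + 6.28×50 + 1.41×347 = 292.4 + 314 + 489.27 = 1095.67
ΣP(t=0)Q(t=1) = 10.66×20 + 8.17×50 + 1.86×347 = 213.2 + 408.5 + 645.42 = 1267.12
P = 1095.67 / 1267.12 × 100 = 86.4693
Fisher = √(L × P) = √(87.0253 × 86.4693) = 86.7469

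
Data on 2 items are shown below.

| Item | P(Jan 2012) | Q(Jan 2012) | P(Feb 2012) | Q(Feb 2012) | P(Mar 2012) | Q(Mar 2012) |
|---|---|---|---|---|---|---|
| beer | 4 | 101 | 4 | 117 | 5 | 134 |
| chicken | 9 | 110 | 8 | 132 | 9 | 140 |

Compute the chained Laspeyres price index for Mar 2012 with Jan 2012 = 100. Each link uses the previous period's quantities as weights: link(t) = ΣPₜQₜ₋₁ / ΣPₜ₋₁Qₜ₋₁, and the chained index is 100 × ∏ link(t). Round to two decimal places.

Link Jan 2012→Feb 2012:
ΣP(Feb 2012)Q(Jan 2012) = 4×101 + 8×110 = 404 + 880 = 1284
ΣP(Jan 2012)Q(Jan 2012) = 4×101 + 9×110 = 404 + 990 = 1394
link = 1284/1394 = 0.921090
Link Feb 2012→Mar 2012:
ΣP(Mar 2012)Q(Feb 2012) = 5×117 + 9×132 = 585 + 1188 = 1773
ΣP(Feb 2012)Q(Feb 2012) = 4×117 + 8×132 = 468 + 1056 = 1524
link = 1773/1524 = 1.163386
Chained index = 100 × 0.921090 × 1.163386 = 107.1584

107.16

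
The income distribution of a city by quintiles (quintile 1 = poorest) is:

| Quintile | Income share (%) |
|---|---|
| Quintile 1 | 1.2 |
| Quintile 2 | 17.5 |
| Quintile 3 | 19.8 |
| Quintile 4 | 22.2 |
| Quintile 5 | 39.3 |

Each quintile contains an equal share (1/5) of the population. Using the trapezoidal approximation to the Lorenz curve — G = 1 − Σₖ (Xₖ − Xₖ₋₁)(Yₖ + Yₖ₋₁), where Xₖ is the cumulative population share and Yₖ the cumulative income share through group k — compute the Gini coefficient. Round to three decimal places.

0.324

Cumulative income shares Yₖ: 0.0120, 0.1870, 0.3850, 0.6070, 1.0000
Σ (Xₖ−Xₖ₋₁)(Yₖ+Yₖ₋₁) = (1/5)(0.0120+0.0000) + (1/5)(0.1870+0.0120) + (1/5)(0.3850+0.1870) + (1/5)(0.6070+0.3850) + (1/5)(1.0000+0.6070)
  = 0.0024 + 0.0398 + 0.1144 + 0.1984 + 0.3214 = 0.6764
G = 1 − 0.6764 = 0.3236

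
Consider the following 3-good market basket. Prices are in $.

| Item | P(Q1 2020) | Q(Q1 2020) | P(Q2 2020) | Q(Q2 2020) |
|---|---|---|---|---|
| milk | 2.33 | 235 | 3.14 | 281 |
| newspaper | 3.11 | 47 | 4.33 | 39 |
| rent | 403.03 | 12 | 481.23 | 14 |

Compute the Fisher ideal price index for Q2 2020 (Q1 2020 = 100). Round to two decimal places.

121.40

Laspeyres component (base-period weights):
ΣP(Q2 2020)Q(Q1 2020) = 3.14×235 + 4.33×47 + 481.23×12 = 737.9 + 203.51 + 5774.76 = 6716.17
ΣP(Q1 2020)Q(Q1 2020) = 2.33×235 + 3.11×47 + 403.03×12 = 547.55 + 146.17 + 4836.36 = 5530.08
L = 6716.17 / 5530.08 × 100 = 121.4480
Paasche component (current-period weights):
ΣP(Q2 2020)Q(Q2 2020) = 3.14×281 + 4.33×39 + 481.23×14 = 882.34 + 168.87 + 6737.22 = 7788.43
ΣP(Q1 2020)Q(Q2 2020) = 2.33×281 + 3.11×39 + 403.03×14 = 654.73 + 121.29 + 5642.42 = 6418.44
P = 7788.43 / 6418.44 × 100 = 121.3446
Fisher = √(L × P) = √(121.4480 × 121.3446) = 121.3963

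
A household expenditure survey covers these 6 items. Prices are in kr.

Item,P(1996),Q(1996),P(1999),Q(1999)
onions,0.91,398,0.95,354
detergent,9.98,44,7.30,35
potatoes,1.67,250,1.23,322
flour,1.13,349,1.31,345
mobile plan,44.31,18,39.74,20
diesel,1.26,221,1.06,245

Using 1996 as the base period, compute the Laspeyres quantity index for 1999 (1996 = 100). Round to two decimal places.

103.89

Laspeyres quantity index uses base-period prices as weights.
ΣP(1996)·Q(1999) = 0.91×354 + 9.98×35 + 1.67×322 + 1.13×345 + 44.31×20 + 1.26×245 = 322.14 + 349.3 + 537.74 + 389.85 + 886.2 + 308.7 = 2793.93
ΣP(1996)·Q(1996) = 0.91×398 + 9.98×44 + 1.67×250 + 1.13×349 + 44.31×18 + 1.26×221 = 362.18 + 439.12 + 417.5 + 394.37 + 797.58 + 278.46 = 2689.21
Index = 2793.93 / 2689.21 × 100 = 103.8941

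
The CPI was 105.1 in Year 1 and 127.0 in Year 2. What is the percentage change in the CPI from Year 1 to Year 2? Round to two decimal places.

Change = (127.0 − 105.1) / 105.1 × 100
       = 21.9 / 105.1 × 100 = 20.8373%

20.84%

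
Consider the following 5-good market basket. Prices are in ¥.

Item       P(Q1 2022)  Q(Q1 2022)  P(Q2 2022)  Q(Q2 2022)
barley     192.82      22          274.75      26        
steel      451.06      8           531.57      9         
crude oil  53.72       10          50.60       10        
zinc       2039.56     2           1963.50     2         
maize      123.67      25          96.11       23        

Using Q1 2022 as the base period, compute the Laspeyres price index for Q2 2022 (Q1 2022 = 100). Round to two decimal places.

110.12

Laspeyres price index uses base-period quantities as weights.
ΣP(Q2 2022)·Q(Q1 2022) = 274.75×22 + 531.57×8 + 50.60×10 + 1963.50×2 + 96.11×25 = 6044.5 + 4252.56 + 506 + 3927 + 2402.75 = 17132.81
ΣP(Q1 2022)·Q(Q1 2022) = 192.82×22 + 451.06×8 + 53.72×10 + 2039.56×2 + 123.67×25 = 4242.04 + 3608.48 + 537.2 + 4079.12 + 3091.75 = 15558.59
Index = 17132.81 / 15558.59 × 100 = 110.1180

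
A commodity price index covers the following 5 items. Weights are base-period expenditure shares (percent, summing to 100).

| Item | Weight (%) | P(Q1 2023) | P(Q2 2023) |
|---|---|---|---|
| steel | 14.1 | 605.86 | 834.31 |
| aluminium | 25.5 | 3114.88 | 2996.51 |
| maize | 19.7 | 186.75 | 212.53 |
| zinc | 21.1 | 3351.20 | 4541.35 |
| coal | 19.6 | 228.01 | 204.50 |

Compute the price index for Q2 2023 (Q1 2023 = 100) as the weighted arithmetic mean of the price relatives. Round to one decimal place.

112.5

steel: 14.1 × (834.31/605.86) = 14.1 × 1.377067 = 19.4166
aluminium: 25.5 × (2996.51/3114.88) = 25.5 × 0.961999 = 24.5310
maize: 19.7 × (212.53/186.75) = 19.7 × 1.138046 = 22.4195
zinc: 21.1 × (4541.35/3351.20) = 21.1 × 1.355141 = 28.5935
coal: 19.6 × (204.50/228.01) = 19.6 × 0.896890 = 17.5791
Index = Σ wᵢ·(p₁ᵢ/p₀ᵢ) = 19.4166 + 24.5310 + 22.4195 + 28.5935 + 17.5791 = 112.5396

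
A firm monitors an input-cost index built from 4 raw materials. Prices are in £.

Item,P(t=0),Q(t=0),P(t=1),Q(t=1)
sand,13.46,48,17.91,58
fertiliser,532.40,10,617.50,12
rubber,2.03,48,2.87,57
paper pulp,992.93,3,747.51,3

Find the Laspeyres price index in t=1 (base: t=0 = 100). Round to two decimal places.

Laspeyres price index uses base-period quantities as weights.
ΣP(t=1)·Q(t=0) = 17.91×48 + 617.50×10 + 2.87×48 + 747.51×3 = 859.68 + 6175 + 137.76 + 2242.53 = 9414.97
ΣP(t=0)·Q(t=0) = 13.46×48 + 532.40×10 + 2.03×48 + 992.93×3 = 646.08 + 5324 + 97.44 + 2978.79 = 9046.31
Index = 9414.97 / 9046.31 × 100 = 104.0753

104.08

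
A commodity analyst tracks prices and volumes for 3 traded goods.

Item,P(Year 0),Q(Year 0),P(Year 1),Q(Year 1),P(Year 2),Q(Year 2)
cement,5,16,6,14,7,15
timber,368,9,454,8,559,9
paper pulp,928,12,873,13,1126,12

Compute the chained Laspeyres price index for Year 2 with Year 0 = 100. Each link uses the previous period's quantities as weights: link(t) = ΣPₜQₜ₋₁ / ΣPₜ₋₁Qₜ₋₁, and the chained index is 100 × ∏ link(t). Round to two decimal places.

Link Year 0→Year 1:
ΣP(Year 1)Q(Year 0) = 6×16 + 454×9 + 873×12 = 96 + 4086 + 10476 = 14658
ΣP(Year 0)Q(Year 0) = 5×16 + 368×9 + 928×12 = 80 + 3312 + 11136 = 14528
link = 14658/14528 = 1.008948
Link Year 1→Year 2:
ΣP(Year 2)Q(Year 1) = 7×14 + 559×8 + 1126×13 = 98 + 4472 + 14638 = 19208
ΣP(Year 1)Q(Year 1) = 6×14 + 454×8 + 873×13 = 84 + 3632 + 11349 = 15065
link = 19208/15065 = 1.275008
Chained index = 100 × 1.008948 × 1.275008 = 128.6417

128.64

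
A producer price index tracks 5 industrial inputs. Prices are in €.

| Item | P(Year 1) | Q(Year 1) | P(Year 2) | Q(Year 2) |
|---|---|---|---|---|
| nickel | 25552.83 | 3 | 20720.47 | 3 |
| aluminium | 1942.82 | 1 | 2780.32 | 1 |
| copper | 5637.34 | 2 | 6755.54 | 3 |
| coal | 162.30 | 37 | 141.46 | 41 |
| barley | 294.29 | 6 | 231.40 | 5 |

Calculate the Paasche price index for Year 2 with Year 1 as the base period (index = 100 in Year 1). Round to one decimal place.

88.9

Paasche price index uses current-period quantities as weights.
ΣP(Year 2)·Q(Year 2) = 20720.47×3 + 2780.32×1 + 6755.54×3 + 141.46×41 + 231.40×5 = 62161.41 + 2780.32 + 20266.62 + 5799.86 + 1157 = 92165.21
ΣP(Year 1)·Q(Year 2) = 25552.83×3 + 1942.82×1 + 5637.34×3 + 162.30×41 + 294.29×5 = 76658.49 + 1942.82 + 16912.02 + 6654.3 + 1471.45 = 103639.08
Index = 92165.21 / 103639.08 × 100 = 88.9290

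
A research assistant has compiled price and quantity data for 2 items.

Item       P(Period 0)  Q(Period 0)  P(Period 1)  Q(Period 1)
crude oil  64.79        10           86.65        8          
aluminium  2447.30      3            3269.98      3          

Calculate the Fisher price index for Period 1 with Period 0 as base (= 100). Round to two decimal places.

Laspeyres component (base-period weights):
ΣP(Period 1)Q(Period 0) = 86.65×10 + 3269.98×3 = 866.5 + 9809.94 = 10676.44
ΣP(Period 0)Q(Period 0) = 64.79×10 + 2447.30×3 = 647.9 + 7341.9 = 7989.8
L = 10676.44 / 7989.8 × 100 = 133.6259
Paasche component (current-period weights):
ΣP(Period 1)Q(Period 1) = 86.65×8 + 3269.98×3 = 693.2 + 9809.94 = 10503.14
ΣP(Period 0)Q(Period 1) = 64.79×8 + 2447.30×3 = 518.32 + 7341.9 = 7860.22
P = 10503.14 / 7860.22 × 100 = 133.6240
Fisher = √(L × P) = √(133.6259 × 133.6240) = 133.6249

133.62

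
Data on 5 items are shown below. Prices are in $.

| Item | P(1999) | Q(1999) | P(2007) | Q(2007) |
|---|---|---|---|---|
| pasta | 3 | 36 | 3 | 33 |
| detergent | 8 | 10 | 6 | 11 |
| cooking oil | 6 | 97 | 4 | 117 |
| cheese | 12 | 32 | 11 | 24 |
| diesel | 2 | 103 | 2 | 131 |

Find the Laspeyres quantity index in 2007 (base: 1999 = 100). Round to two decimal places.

Laspeyres quantity index uses base-period prices as weights.
ΣP(1999)·Q(2007) = 3×33 + 8×11 + 6×117 + 12×24 + 2×131 = 99 + 88 + 702 + 288 + 262 = 1439
ΣP(1999)·Q(1999) = 3×36 + 8×10 + 6×97 + 12×32 + 2×103 = 108 + 80 + 582 + 384 + 206 = 1360
Index = 1439 / 1360 × 100 = 105.8088

105.81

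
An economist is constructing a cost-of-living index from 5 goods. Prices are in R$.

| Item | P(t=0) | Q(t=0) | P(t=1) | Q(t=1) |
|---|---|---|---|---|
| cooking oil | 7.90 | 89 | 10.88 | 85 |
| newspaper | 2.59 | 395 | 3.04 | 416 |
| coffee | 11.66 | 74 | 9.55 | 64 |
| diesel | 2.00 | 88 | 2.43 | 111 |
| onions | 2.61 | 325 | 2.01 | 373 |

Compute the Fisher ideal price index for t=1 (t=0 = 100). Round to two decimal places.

103.55

Laspeyres component (base-period weights):
ΣP(t=1)Q(t=0) = 10.88×89 + 3.04×395 + 9.55×74 + 2.43×88 + 2.01×325 = 968.32 + 1200.8 + 706.7 + 213.84 + 653.25 = 3742.91
ΣP(t=0)Q(t=0) = 7.90×89 + 2.59×395 + 11.66×74 + 2.00×88 + 2.61×325 = 703.1 + 1023.05 + 862.84 + 176 + 848.25 = 3613.24
L = 3742.91 / 3613.24 × 100 = 103.5887
Paasche component (current-period weights):
ΣP(t=1)Q(t=1) = 10.88×85 + 3.04×416 + 9.55×64 + 2.43×111 + 2.01×373 = 924.8 + 1264.64 + 611.2 + 269.73 + 749.73 = 3820.1
ΣP(t=0)Q(t=1) = 7.90×85 + 2.59×416 + 11.66×64 + 2.00×111 + 2.61×373 = 671.5 + 1077.44 + 746.24 + 222 + 973.53 = 3690.71
P = 3820.1 / 3690.71 × 100 = 103.5058
Fisher = √(L × P) = √(103.5887 × 103.5058) = 103.5473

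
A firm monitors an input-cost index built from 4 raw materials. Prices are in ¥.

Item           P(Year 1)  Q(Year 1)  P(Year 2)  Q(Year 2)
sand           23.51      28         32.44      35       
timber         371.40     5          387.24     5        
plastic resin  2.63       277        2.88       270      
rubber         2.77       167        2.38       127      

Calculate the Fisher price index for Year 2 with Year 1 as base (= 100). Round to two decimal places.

109.97

Laspeyres component (base-period weights):
ΣP(Year 2)Q(Year 1) = 32.44×28 + 387.24×5 + 2.88×277 + 2.38×167 = 908.32 + 1936.2 + 797.76 + 397.46 = 4039.74
ΣP(Year 1)Q(Year 1) = 23.51×28 + 371.40×5 + 2.63×277 + 2.77×167 = 658.28 + 1857 + 728.51 + 462.59 = 3706.38
L = 4039.74 / 3706.38 × 100 = 108.9942
Paasche component (current-period weights):
ΣP(Year 2)Q(Year 2) = 32.44×35 + 387.24×5 + 2.88×270 + 2.38×127 = 1135.4 + 1936.2 + 777.6 + 302.26 = 4151.46
ΣP(Year 1)Q(Year 2) = 23.51×35 + 371.40×5 + 2.63×270 + 2.77×127 = 822.85 + 1857 + 710.1 + 351.79 = 3741.74
P = 4151.46 / 3741.74 × 100 = 110.9500
Fisher = √(L × P) = √(108.9942 × 110.9500) = 109.9678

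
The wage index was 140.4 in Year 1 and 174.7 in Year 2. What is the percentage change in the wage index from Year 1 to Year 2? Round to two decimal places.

Change = (174.7 − 140.4) / 140.4 × 100
       = 34.3 / 140.4 × 100 = 24.4302%

24.43%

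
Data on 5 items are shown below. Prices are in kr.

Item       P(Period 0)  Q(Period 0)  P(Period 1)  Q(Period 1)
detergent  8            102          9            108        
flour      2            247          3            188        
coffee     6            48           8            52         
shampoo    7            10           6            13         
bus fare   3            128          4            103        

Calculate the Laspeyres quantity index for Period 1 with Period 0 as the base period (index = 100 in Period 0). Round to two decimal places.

Laspeyres quantity index uses base-period prices as weights.
ΣP(Period 0)·Q(Period 1) = 8×108 + 2×188 + 6×52 + 7×13 + 3×103 = 864 + 376 + 312 + 91 + 309 = 1952
ΣP(Period 0)·Q(Period 0) = 8×102 + 2×247 + 6×48 + 7×10 + 3×128 = 816 + 494 + 288 + 70 + 384 = 2052
Index = 1952 / 2052 × 100 = 95.1267

95.13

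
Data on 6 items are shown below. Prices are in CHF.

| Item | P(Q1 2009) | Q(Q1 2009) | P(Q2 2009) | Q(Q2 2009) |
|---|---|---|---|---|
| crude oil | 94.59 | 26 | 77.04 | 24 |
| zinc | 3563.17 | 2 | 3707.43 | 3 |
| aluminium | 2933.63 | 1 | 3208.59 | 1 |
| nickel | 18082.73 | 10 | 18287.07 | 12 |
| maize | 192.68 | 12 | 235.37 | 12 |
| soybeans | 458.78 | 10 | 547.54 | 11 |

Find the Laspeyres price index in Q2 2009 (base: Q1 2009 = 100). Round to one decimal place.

Laspeyres price index uses base-period quantities as weights.
ΣP(Q2 2009)·Q(Q1 2009) = 77.04×26 + 3707.43×2 + 3208.59×1 + 18287.07×10 + 235.37×12 + 547.54×10 = 2003.04 + 7414.86 + 3208.59 + 182870.7 + 2824.44 + 5475.4 = 203797.03
ΣP(Q1 2009)·Q(Q1 2009) = 94.59×26 + 3563.17×2 + 2933.63×1 + 18082.73×10 + 192.68×12 + 458.78×10 = 2459.34 + 7126.34 + 2933.63 + 180827.3 + 2312.16 + 4587.8 = 200246.57
Index = 203797.03 / 200246.57 × 100 = 101.7730

101.8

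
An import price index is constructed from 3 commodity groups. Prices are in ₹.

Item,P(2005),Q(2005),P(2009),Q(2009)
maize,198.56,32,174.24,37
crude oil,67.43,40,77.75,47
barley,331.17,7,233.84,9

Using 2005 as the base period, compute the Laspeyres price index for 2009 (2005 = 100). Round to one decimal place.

Laspeyres price index uses base-period quantities as weights.
ΣP(2009)·Q(2005) = 174.24×32 + 77.75×40 + 233.84×7 = 5575.68 + 3110 + 1636.88 = 10322.56
ΣP(2005)·Q(2005) = 198.56×32 + 67.43×40 + 331.17×7 = 6353.92 + 2697.2 + 2318.19 = 11369.31
Index = 10322.56 / 11369.31 × 100 = 90.7932

90.8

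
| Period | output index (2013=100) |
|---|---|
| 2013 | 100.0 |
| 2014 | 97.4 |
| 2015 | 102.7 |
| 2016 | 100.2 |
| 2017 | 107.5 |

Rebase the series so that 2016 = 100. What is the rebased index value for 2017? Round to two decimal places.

Rebased(2017) = 107.5 / 100.2 × 100 = 107.2854

107.29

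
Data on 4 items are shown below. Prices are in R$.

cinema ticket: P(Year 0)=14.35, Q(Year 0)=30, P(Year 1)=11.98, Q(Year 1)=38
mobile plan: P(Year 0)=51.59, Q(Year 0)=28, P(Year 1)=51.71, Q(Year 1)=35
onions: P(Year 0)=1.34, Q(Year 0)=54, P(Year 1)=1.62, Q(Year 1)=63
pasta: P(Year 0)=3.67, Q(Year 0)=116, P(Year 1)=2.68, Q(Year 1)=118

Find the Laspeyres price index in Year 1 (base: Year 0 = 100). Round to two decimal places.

Laspeyres price index uses base-period quantities as weights.
ΣP(Year 1)·Q(Year 0) = 11.98×30 + 51.71×28 + 1.62×54 + 2.68×116 = 359.4 + 1447.88 + 87.48 + 310.88 = 2205.64
ΣP(Year 0)·Q(Year 0) = 14.35×30 + 51.59×28 + 1.34×54 + 3.67×116 = 430.5 + 1444.52 + 72.36 + 425.72 = 2373.1
Index = 2205.64 / 2373.1 × 100 = 92.9434

92.94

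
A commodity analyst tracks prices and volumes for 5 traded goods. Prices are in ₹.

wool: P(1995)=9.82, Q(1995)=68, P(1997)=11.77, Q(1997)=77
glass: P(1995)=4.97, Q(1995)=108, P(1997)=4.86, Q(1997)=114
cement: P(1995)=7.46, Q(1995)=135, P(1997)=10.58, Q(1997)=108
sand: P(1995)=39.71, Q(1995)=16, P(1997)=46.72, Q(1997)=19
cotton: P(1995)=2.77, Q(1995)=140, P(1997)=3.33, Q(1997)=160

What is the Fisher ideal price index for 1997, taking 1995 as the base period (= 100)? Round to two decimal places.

121.80

Laspeyres component (base-period weights):
ΣP(1997)Q(1995) = 11.77×68 + 4.86×108 + 10.58×135 + 46.72×16 + 3.33×140 = 800.36 + 524.88 + 1428.3 + 747.52 + 466.2 = 3967.26
ΣP(1995)Q(1995) = 9.82×68 + 4.97×108 + 7.46×135 + 39.71×16 + 2.77×140 = 667.76 + 536.76 + 1007.1 + 635.36 + 387.8 = 3234.78
L = 3967.26 / 3234.78 × 100 = 122.6439
Paasche component (current-period weights):
ΣP(1997)Q(1997) = 11.77×77 + 4.86×114 + 10.58×108 + 46.72×19 + 3.33×160 = 906.29 + 554.04 + 1142.64 + 887.68 + 532.8 = 4023.45
ΣP(1995)Q(1997) = 9.82×77 + 4.97×114 + 7.46×108 + 39.71×19 + 2.77×160 = 756.14 + 566.58 + 805.68 + 754.49 + 443.2 = 3326.09
P = 4023.45 / 3326.09 × 100 = 120.9664
Fisher = √(L × P) = √(122.6439 × 120.9664) = 121.8022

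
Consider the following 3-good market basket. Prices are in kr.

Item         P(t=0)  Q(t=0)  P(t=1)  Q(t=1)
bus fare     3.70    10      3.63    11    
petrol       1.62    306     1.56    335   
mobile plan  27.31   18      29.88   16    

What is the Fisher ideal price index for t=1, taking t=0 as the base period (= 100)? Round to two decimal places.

102.32

Laspeyres component (base-period weights):
ΣP(t=1)Q(t=0) = 3.63×10 + 1.56×306 + 29.88×18 = 36.3 + 477.36 + 537.84 = 1051.5
ΣP(t=0)Q(t=0) = 3.70×10 + 1.62×306 + 27.31×18 = 37 + 495.72 + 491.58 = 1024.3
L = 1051.5 / 1024.3 × 100 = 102.6555
Paasche component (current-period weights):
ΣP(t=1)Q(t=1) = 3.63×11 + 1.56×335 + 29.88×16 = 39.93 + 522.6 + 478.08 = 1040.61
ΣP(t=0)Q(t=1) = 3.70×11 + 1.62×335 + 27.31×16 = 40.7 + 542.7 + 436.96 = 1020.36
P = 1040.61 / 1020.36 × 100 = 101.9846
Fisher = √(L × P) = √(102.6555 × 101.9846) = 102.3195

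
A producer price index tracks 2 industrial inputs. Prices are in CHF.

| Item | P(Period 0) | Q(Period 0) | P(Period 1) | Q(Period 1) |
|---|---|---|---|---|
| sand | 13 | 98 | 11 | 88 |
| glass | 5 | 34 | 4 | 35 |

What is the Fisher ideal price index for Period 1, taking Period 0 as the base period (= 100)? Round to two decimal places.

84.04

Laspeyres component (base-period weights):
ΣP(Period 1)Q(Period 0) = 11×98 + 4×34 = 1078 + 136 = 1214
ΣP(Period 0)Q(Period 0) = 13×98 + 5×34 = 1274 + 170 = 1444
L = 1214 / 1444 × 100 = 84.0720
Paasche component (current-period weights):
ΣP(Period 1)Q(Period 1) = 11×88 + 4×35 = 968 + 140 = 1108
ΣP(Period 0)Q(Period 1) = 13×88 + 5×35 = 1144 + 175 = 1319
P = 1108 / 1319 × 100 = 84.0030
Fisher = √(L × P) = √(84.0720 × 84.0030) = 84.0375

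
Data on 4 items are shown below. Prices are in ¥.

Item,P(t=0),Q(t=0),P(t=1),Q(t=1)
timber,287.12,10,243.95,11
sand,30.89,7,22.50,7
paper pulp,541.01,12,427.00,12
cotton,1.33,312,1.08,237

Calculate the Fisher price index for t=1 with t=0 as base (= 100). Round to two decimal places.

80.68

Laspeyres component (base-period weights):
ΣP(t=1)Q(t=0) = 243.95×10 + 22.50×7 + 427.00×12 + 1.08×312 = 2439.5 + 157.5 + 5124 + 336.96 = 8057.96
ΣP(t=0)Q(t=0) = 287.12×10 + 30.89×7 + 541.01×12 + 1.33×312 = 2871.2 + 216.23 + 6492.12 + 414.96 = 9994.51
L = 8057.96 / 9994.51 × 100 = 80.6239
Paasche component (current-period weights):
ΣP(t=1)Q(t=1) = 243.95×11 + 22.50×7 + 427.00×12 + 1.08×237 = 2683.45 + 157.5 + 5124 + 255.96 = 8220.91
ΣP(t=0)Q(t=1) = 287.12×11 + 30.89×7 + 541.01×12 + 1.33×237 = 3158.32 + 216.23 + 6492.12 + 315.21 = 10181.88
P = 8220.91 / 10181.88 × 100 = 80.7406
Fisher = √(L × P) = √(80.6239 × 80.7406) = 80.6822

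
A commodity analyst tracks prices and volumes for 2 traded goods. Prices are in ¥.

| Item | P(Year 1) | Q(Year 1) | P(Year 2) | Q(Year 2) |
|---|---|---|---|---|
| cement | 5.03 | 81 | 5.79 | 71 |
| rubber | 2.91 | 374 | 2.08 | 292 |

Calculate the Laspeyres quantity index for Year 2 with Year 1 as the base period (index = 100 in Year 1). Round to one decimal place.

Laspeyres quantity index uses base-period prices as weights.
ΣP(Year 1)·Q(Year 2) = 5.03×71 + 2.91×292 = 357.13 + 849.72 = 1206.85
ΣP(Year 1)·Q(Year 1) = 5.03×81 + 2.91×374 = 407.43 + 1088.34 = 1495.77
Index = 1206.85 / 1495.77 × 100 = 80.6842

80.7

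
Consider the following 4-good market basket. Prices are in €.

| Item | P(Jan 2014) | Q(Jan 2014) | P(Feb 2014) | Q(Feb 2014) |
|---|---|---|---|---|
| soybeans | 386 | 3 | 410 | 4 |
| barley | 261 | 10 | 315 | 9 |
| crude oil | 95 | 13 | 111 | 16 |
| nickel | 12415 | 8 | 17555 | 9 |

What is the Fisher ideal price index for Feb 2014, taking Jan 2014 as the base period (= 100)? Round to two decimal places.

140.20

Laspeyres component (base-period weights):
ΣP(Feb 2014)Q(Jan 2014) = 410×3 + 315×10 + 111×13 + 17555×8 = 1230 + 3150 + 1443 + 140440 = 146263
ΣP(Jan 2014)Q(Jan 2014) = 386×3 + 261×10 + 95×13 + 12415×8 = 1158 + 2610 + 1235 + 99320 = 104323
L = 146263 / 104323 × 100 = 140.2021
Paasche component (current-period weights):
ΣP(Feb 2014)Q(Feb 2014) = 410×4 + 315×9 + 111×16 + 17555×9 = 1640 + 2835 + 1776 + 157995 = 164246
ΣP(Jan 2014)Q(Feb 2014) = 386×4 + 261×9 + 95×16 + 12415×9 = 1544 + 2349 + 1520 + 111735 = 117148
P = 164246 / 117148 × 100 = 140.2038
Fisher = √(L × P) = √(140.2021 × 140.2038) = 140.2030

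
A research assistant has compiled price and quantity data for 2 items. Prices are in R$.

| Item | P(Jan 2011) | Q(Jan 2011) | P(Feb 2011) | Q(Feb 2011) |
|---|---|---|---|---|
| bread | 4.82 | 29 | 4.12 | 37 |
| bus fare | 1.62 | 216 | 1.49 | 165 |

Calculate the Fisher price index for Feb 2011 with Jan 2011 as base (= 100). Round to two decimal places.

Laspeyres component (base-period weights):
ΣP(Feb 2011)Q(Jan 2011) = 4.12×29 + 1.49×216 = 119.48 + 321.84 = 441.32
ΣP(Jan 2011)Q(Jan 2011) = 4.82×29 + 1.62×216 = 139.78 + 349.92 = 489.7
L = 441.32 / 489.7 × 100 = 90.1205
Paasche component (current-period weights):
ΣP(Feb 2011)Q(Feb 2011) = 4.12×37 + 1.49×165 = 152.44 + 245.85 = 398.29
ΣP(Jan 2011)Q(Feb 2011) = 4.82×37 + 1.62×165 = 178.34 + 267.3 = 445.64
P = 398.29 / 445.64 × 100 = 89.3748
Fisher = √(L × P) = √(90.1205 × 89.3748) = 89.7469

89.75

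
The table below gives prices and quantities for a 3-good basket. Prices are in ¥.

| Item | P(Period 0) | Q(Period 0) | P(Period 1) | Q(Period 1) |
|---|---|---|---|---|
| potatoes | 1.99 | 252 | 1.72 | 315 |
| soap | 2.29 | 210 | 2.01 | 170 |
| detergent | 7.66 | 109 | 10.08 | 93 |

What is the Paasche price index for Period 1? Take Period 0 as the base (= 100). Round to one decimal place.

105.3

Paasche price index uses current-period quantities as weights.
ΣP(Period 1)·Q(Period 1) = 1.72×315 + 2.01×170 + 10.08×93 = 541.8 + 341.7 + 937.44 = 1820.94
ΣP(Period 0)·Q(Period 1) = 1.99×315 + 2.29×170 + 7.66×93 = 626.85 + 389.3 + 712.38 = 1728.53
Index = 1820.94 / 1728.53 × 100 = 105.3462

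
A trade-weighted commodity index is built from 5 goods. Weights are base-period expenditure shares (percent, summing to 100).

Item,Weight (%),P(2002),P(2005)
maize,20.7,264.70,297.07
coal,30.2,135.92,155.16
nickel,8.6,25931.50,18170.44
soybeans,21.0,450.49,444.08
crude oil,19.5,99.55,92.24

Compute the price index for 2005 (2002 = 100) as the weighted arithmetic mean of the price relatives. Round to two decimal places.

102.50

maize: 20.7 × (297.07/264.70) = 20.7 × 1.122289 = 23.2314
coal: 30.2 × (155.16/135.92) = 30.2 × 1.141554 = 34.4749
nickel: 8.6 × (18170.44/25931.50) = 8.6 × 0.700709 = 6.0261
soybeans: 21.0 × (444.08/450.49) = 21.0 × 0.985771 = 20.7012
crude oil: 19.5 × (92.24/99.55) = 19.5 × 0.926570 = 18.0681
Index = Σ wᵢ·(p₁ᵢ/p₀ᵢ) = 23.2314 + 34.4749 + 6.0261 + 20.7012 + 18.0681 = 102.5017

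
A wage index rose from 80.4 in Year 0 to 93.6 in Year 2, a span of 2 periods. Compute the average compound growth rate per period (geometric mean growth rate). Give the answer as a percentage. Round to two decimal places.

7.90%

Growth factor = (93.6/80.4)^(1/2) = (1.164179)^(1/2) = 1.078971
Growth rate = 1.078971 − 1 = 0.078971 = 7.8971%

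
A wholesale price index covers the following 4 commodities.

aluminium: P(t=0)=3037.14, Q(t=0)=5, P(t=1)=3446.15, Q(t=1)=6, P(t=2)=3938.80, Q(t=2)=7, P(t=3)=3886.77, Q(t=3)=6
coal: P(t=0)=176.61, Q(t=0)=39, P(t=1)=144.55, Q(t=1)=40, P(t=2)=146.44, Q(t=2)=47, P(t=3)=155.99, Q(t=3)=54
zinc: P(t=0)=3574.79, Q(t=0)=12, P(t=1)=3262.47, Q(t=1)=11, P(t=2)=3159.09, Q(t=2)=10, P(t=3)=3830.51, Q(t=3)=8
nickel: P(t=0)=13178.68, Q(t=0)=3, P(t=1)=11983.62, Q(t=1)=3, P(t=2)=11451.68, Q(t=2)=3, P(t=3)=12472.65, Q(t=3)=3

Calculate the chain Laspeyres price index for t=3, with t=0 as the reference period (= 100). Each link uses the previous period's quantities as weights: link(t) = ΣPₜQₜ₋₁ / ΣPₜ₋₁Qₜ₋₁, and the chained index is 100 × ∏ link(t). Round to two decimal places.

103.26

Link t=0→t=1:
ΣP(t=1)Q(t=0) = 3446.15×5 + 144.55×39 + 3262.47×12 + 11983.62×3 = 17230.75 + 5637.45 + 39149.64 + 35950.86 = 97968.7
ΣP(t=0)Q(t=0) = 3037.14×5 + 176.61×39 + 3574.79×12 + 13178.68×3 = 15185.7 + 6887.79 + 42897.48 + 39536.04 = 104507.01
link = 97968.7/104507.01 = 0.937437
Link t=1→t=2:
ΣP(t=2)Q(t=1) = 3938.80×6 + 146.44×40 + 3159.09×11 + 11451.68×3 = 23632.8 + 5857.6 + 34749.99 + 34355.04 = 98595.43
ΣP(t=1)Q(t=1) = 3446.15×6 + 144.55×40 + 3262.47×11 + 11983.62×3 = 20676.9 + 5782 + 35887.17 + 35950.86 = 98296.93
link = 98595.43/98296.93 = 1.003037
Link t=2→t=3:
ΣP(t=3)Q(t=2) = 3886.77×7 + 155.99×47 + 3830.51×10 + 12472.65×3 = 27207.39 + 7331.53 + 38305.1 + 37417.95 = 110261.97
ΣP(t=2)Q(t=2) = 3938.80×7 + 146.44×47 + 3159.09×10 + 11451.68×3 = 27571.6 + 6882.68 + 31590.9 + 34355.04 = 100400.22
link = 110261.97/100400.22 = 1.098224
Chained index = 100 × 0.937437 × 1.003037 × 1.098224 = 103.2642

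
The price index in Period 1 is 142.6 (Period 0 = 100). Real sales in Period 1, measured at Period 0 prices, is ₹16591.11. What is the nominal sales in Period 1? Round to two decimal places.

Nominal = Real × (Index/100) = 16591.11 × (142.6/100)
        = 16591.11 × 1.426 = 23658.9229

23658.92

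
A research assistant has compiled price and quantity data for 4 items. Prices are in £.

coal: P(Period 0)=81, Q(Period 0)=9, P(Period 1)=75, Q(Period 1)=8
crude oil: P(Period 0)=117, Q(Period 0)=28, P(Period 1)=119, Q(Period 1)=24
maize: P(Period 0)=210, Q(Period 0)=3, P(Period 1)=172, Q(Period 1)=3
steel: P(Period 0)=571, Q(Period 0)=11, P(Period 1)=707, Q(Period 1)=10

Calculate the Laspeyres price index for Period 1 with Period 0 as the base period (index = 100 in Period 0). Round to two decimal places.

112.68

Laspeyres price index uses base-period quantities as weights.
ΣP(Period 1)·Q(Period 0) = 75×9 + 119×28 + 172×3 + 707×11 = 675 + 3332 + 516 + 7777 = 12300
ΣP(Period 0)·Q(Period 0) = 81×9 + 117×28 + 210×3 + 571×11 = 729 + 3276 + 630 + 6281 = 10916
Index = 12300 / 10916 × 100 = 112.6786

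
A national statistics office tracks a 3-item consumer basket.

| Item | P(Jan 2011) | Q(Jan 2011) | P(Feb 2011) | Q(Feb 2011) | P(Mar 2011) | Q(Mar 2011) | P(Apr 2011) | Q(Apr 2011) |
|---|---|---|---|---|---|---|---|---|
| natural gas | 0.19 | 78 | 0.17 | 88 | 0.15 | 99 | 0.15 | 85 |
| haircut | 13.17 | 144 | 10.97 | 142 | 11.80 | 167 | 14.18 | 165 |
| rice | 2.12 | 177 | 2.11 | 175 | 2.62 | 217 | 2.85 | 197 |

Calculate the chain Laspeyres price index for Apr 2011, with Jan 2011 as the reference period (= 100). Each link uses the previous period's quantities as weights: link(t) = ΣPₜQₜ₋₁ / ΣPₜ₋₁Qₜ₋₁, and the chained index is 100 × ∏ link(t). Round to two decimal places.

111.75

Link Jan 2011→Feb 2011:
ΣP(Feb 2011)Q(Jan 2011) = 0.17×78 + 10.97×144 + 2.11×177 = 13.26 + 1579.68 + 373.47 = 1966.41
ΣP(Jan 2011)Q(Jan 2011) = 0.19×78 + 13.17×144 + 2.12×177 = 14.82 + 1896.48 + 375.24 = 2286.54
link = 1966.41/2286.54 = 0.859994
Link Feb 2011→Mar 2011:
ΣP(Mar 2011)Q(Feb 2011) = 0.15×88 + 11.80×142 + 2.62×175 = 13.2 + 1675.6 + 458.5 = 2147.3
ΣP(Feb 2011)Q(Feb 2011) = 0.17×88 + 10.97×142 + 2.11×175 = 14.96 + 1557.74 + 369.25 = 1941.95
link = 2147.3/1941.95 = 1.105744
Link Mar 2011→Apr 2011:
ΣP(Apr 2011)Q(Mar 2011) = 0.15×99 + 14.18×167 + 2.85×217 = 14.85 + 2368.06 + 618.45 = 3001.36
ΣP(Mar 2011)Q(Mar 2011) = 0.15×99 + 11.80×167 + 2.62×217 = 14.85 + 1970.6 + 568.54 = 2553.99
link = 3001.36/2553.99 = 1.175165
Chained index = 100 × 0.859994 × 1.105744 × 1.175165 = 111.7503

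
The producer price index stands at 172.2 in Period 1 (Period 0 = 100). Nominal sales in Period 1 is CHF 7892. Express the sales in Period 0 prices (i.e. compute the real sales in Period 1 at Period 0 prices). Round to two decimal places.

4583.04

Real = Nominal ÷ (Index/100) = 7892 ÷ (172.2/100)
     = 7892 ÷ 1.722 = 4583.0430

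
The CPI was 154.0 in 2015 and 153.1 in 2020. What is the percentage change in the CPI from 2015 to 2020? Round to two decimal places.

Change = (153.1 − 154.0) / 154.0 × 100
       = -0.9 / 154.0 × 100 = -0.5844%

-0.58%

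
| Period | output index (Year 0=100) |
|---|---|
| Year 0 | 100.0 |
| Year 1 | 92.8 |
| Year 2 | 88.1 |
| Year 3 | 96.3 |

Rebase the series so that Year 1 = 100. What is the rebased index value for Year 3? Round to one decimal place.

103.8

Rebased(Year 3) = 96.3 / 92.8 × 100 = 103.7716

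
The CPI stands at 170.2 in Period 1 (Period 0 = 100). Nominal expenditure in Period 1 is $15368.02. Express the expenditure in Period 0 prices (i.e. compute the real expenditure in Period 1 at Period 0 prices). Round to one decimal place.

9029.4

Real = Nominal ÷ (Index/100) = 15368.02 ÷ (170.2/100)
     = 15368.02 ÷ 1.702 = 9029.3890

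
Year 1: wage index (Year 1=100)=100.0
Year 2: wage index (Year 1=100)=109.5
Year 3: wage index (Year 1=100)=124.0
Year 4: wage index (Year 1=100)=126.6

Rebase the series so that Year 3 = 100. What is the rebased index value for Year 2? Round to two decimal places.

Rebased(Year 2) = 109.5 / 124.0 × 100 = 88.3065

88.31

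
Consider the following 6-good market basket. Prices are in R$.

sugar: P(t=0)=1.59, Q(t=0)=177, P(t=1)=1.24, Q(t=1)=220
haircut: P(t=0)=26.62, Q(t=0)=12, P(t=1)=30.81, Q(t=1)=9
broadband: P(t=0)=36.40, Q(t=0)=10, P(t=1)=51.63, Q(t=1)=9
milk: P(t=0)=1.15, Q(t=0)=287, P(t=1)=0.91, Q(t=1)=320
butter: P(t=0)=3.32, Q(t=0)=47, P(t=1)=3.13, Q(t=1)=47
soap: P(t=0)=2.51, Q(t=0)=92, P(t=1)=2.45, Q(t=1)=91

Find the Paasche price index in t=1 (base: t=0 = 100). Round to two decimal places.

Paasche price index uses current-period quantities as weights.
ΣP(t=1)·Q(t=1) = 1.24×220 + 30.81×9 + 51.63×9 + 0.91×320 + 3.13×47 + 2.45×91 = 272.8 + 277.29 + 464.67 + 291.2 + 147.11 + 222.95 = 1676.02
ΣP(t=0)·Q(t=1) = 1.59×220 + 26.62×9 + 36.40×9 + 1.15×320 + 3.32×47 + 2.51×91 = 349.8 + 239.58 + 327.6 + 368 + 156.04 + 228.41 = 1669.43
Index = 1676.02 / 1669.43 × 100 = 100.3947

100.39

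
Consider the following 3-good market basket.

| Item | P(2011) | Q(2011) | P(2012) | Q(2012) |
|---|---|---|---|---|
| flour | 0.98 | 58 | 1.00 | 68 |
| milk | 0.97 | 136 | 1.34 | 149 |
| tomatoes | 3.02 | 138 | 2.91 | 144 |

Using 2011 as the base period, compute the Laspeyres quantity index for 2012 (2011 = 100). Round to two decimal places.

106.69

Laspeyres quantity index uses base-period prices as weights.
ΣP(2011)·Q(2012) = 0.98×68 + 0.97×149 + 3.02×144 = 66.64 + 144.53 + 434.88 = 646.05
ΣP(2011)·Q(2011) = 0.98×58 + 0.97×136 + 3.02×138 = 56.84 + 131.92 + 416.76 = 605.52
Index = 646.05 / 605.52 × 100 = 106.6934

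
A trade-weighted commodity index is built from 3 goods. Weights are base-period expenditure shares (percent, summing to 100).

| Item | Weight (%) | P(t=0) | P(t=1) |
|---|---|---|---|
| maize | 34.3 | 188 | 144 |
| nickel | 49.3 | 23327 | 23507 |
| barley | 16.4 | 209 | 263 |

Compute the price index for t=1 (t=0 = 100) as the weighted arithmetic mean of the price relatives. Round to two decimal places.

maize: 34.3 × (144/188) = 34.3 × 0.765957 = 26.2723
nickel: 49.3 × (23507/23327) = 49.3 × 1.007716 = 49.6804
barley: 16.4 × (263/209) = 16.4 × 1.258373 = 20.6373
Index = Σ wᵢ·(p₁ᵢ/p₀ᵢ) = 26.2723 + 49.6804 + 20.6373 = 96.5901

96.59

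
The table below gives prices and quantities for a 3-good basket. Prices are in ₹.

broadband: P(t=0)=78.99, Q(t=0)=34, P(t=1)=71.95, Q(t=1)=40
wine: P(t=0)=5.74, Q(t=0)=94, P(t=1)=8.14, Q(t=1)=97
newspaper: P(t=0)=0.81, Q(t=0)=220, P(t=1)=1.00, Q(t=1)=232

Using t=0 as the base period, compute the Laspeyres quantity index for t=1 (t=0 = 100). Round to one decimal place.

Laspeyres quantity index uses base-period prices as weights.
ΣP(t=0)·Q(t=1) = 78.99×40 + 5.74×97 + 0.81×232 = 3159.6 + 556.78 + 187.92 = 3904.3
ΣP(t=0)·Q(t=0) = 78.99×34 + 5.74×94 + 0.81×220 = 2685.66 + 539.56 + 178.2 = 3403.42
Index = 3904.3 / 3403.42 × 100 = 114.7170

114.7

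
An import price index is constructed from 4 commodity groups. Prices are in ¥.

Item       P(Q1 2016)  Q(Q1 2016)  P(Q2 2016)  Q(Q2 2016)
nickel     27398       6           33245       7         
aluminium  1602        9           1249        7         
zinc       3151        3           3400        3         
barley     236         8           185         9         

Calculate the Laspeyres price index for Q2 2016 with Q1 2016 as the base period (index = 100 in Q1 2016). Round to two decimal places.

Laspeyres price index uses base-period quantities as weights.
ΣP(Q2 2016)·Q(Q1 2016) = 33245×6 + 1249×9 + 3400×3 + 185×8 = 199470 + 11241 + 10200 + 1480 = 222391
ΣP(Q1 2016)·Q(Q1 2016) = 27398×6 + 1602×9 + 3151×3 + 236×8 = 164388 + 14418 + 9453 + 1888 = 190147
Index = 222391 / 190147 × 100 = 116.9574

116.96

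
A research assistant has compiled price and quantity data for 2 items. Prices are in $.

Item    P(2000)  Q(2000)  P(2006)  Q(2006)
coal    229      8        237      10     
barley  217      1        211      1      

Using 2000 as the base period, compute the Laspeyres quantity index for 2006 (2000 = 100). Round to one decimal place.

Laspeyres quantity index uses base-period prices as weights.
ΣP(2000)·Q(2006) = 229×10 + 217×1 = 2290 + 217 = 2507
ΣP(2000)·Q(2000) = 229×8 + 217×1 = 1832 + 217 = 2049
Index = 2507 / 2049 × 100 = 122.3524

122.4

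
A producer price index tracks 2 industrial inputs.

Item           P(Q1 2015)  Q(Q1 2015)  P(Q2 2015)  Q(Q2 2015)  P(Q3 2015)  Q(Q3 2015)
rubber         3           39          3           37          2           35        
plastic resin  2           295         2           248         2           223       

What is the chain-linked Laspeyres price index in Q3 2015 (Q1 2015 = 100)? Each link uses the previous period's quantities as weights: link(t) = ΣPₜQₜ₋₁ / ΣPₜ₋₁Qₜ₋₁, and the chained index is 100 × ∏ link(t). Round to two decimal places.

Link Q1 2015→Q2 2015:
ΣP(Q2 2015)Q(Q1 2015) = 3×39 + 2×295 = 117 + 590 = 707
ΣP(Q1 2015)Q(Q1 2015) = 3×39 + 2×295 = 117 + 590 = 707
link = 707/707 = 1.000000
Link Q2 2015→Q3 2015:
ΣP(Q3 2015)Q(Q2 2015) = 2×37 + 2×248 = 74 + 496 = 570
ΣP(Q2 2015)Q(Q2 2015) = 3×37 + 2×248 = 111 + 496 = 607
link = 570/607 = 0.939044
Chained index = 100 × 1.000000 × 0.939044 = 93.9044

93.90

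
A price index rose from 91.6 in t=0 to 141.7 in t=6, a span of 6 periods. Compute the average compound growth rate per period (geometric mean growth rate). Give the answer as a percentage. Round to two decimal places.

Growth factor = (141.7/91.6)^(1/6) = (1.546943)^(1/6) = 1.075422
Growth rate = 1.075422 − 1 = 0.075422 = 7.5422%

7.54%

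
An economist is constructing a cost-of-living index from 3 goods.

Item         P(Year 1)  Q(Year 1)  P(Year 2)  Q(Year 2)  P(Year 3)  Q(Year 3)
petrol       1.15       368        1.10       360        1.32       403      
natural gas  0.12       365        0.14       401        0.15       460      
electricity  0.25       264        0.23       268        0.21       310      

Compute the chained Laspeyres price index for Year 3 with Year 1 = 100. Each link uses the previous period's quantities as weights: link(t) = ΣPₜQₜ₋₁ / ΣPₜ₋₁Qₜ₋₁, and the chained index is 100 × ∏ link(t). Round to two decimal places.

Link Year 1→Year 2:
ΣP(Year 2)Q(Year 1) = 1.10×368 + 0.14×365 + 0.23×264 = 404.8 + 51.1 + 60.72 = 516.62
ΣP(Year 1)Q(Year 1) = 1.15×368 + 0.12×365 + 0.25×264 = 423.2 + 43.8 + 66 = 533
link = 516.62/533 = 0.969268
Link Year 2→Year 3:
ΣP(Year 3)Q(Year 2) = 1.32×360 + 0.15×401 + 0.21×268 = 475.2 + 60.15 + 56.28 = 591.63
ΣP(Year 2)Q(Year 2) = 1.10×360 + 0.14×401 + 0.23×268 = 396 + 56.14 + 61.64 = 513.78
link = 591.63/513.78 = 1.151524
Chained index = 100 × 0.969268 × 1.151524 = 111.6136

111.61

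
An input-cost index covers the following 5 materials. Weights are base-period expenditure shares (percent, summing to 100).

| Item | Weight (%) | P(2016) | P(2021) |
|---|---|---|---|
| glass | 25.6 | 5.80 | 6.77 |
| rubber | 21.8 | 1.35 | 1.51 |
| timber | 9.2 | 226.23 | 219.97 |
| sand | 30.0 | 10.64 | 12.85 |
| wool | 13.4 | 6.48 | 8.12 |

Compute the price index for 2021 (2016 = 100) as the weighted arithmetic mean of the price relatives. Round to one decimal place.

glass: 25.6 × (6.77/5.80) = 25.6 × 1.167241 = 29.8814
rubber: 21.8 × (1.51/1.35) = 21.8 × 1.118519 = 24.3837
timber: 9.2 × (219.97/226.23) = 9.2 × 0.972329 = 8.9454
sand: 30.0 × (12.85/10.64) = 30.0 × 1.207707 = 36.2312
wool: 13.4 × (8.12/6.48) = 13.4 × 1.253086 = 16.7914
Index = Σ wᵢ·(p₁ᵢ/p₀ᵢ) = 29.8814 + 24.3837 + 8.9454 + 36.2312 + 16.7914 = 116.2331

116.2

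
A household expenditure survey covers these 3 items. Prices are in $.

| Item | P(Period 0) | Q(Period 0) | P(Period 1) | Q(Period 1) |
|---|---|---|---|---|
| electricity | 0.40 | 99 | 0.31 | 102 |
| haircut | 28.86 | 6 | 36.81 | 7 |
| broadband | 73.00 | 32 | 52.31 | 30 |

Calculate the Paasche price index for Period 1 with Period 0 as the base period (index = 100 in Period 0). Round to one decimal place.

76.4

Paasche price index uses current-period quantities as weights.
ΣP(Period 1)·Q(Period 1) = 0.31×102 + 36.81×7 + 52.31×30 = 31.62 + 257.67 + 1569.3 = 1858.59
ΣP(Period 0)·Q(Period 1) = 0.40×102 + 28.86×7 + 73.00×30 = 40.8 + 202.02 + 2190 = 2432.82
Index = 1858.59 / 2432.82 × 100 = 76.3965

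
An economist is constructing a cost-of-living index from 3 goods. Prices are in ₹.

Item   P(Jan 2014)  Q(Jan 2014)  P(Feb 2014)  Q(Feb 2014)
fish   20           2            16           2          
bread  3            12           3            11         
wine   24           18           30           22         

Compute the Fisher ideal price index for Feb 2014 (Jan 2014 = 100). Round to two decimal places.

Laspeyres component (base-period weights):
ΣP(Feb 2014)Q(Jan 2014) = 16×2 + 3×12 + 30×18 = 32 + 36 + 540 = 608
ΣP(Jan 2014)Q(Jan 2014) = 20×2 + 3×12 + 24×18 = 40 + 36 + 432 = 508
L = 608 / 508 × 100 = 119.6850
Paasche component (current-period weights):
ΣP(Feb 2014)Q(Feb 2014) = 16×2 + 3×11 + 30×22 = 32 + 33 + 660 = 725
ΣP(Jan 2014)Q(Feb 2014) = 20×2 + 3×11 + 24×22 = 40 + 33 + 528 = 601
P = 725 / 601 × 100 = 120.6323
Fisher = √(L × P) = √(119.6850 × 120.6323) = 120.1577

120.16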